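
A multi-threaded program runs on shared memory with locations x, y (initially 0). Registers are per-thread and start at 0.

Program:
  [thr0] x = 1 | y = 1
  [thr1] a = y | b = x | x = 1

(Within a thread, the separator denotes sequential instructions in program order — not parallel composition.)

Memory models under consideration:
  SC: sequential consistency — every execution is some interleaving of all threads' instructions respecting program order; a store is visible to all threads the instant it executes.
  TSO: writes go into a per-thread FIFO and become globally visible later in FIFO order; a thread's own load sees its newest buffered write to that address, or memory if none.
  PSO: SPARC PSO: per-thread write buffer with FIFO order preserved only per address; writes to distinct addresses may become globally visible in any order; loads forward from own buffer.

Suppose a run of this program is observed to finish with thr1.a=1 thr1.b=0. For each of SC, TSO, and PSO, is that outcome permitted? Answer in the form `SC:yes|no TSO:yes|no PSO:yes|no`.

outcome vector order: (thr1.a,thr1.b)
[SC] allowed = {0/0 0/1 1/1}
[TSO] allowed = {0/0 0/1 1/1}
[PSO] allowed = {0/0 0/1 1/0 1/1}
target 1/0 ∈ {PSO}

SC:no TSO:no PSO:yes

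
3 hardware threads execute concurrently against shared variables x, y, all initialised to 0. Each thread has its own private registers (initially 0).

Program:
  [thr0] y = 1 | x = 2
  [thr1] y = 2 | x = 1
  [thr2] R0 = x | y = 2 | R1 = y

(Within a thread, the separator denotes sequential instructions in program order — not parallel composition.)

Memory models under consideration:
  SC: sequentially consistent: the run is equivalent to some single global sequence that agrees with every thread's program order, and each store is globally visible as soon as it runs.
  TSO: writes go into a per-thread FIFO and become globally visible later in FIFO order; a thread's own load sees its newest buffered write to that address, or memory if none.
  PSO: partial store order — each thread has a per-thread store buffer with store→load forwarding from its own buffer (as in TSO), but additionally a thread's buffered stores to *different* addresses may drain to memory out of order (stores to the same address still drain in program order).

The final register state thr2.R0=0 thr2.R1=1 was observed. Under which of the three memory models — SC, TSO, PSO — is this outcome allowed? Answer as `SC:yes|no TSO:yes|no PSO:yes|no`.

outcome vector order: (thr2.R0,thr2.R1)
SC (5): 01 02 11 12 22
TSO (5): 01 02 11 12 22
PSO (6): 01 02 11 12 21 22
target 01 ∈ {SC,TSO,PSO}

SC:yes TSO:yes PSO:yes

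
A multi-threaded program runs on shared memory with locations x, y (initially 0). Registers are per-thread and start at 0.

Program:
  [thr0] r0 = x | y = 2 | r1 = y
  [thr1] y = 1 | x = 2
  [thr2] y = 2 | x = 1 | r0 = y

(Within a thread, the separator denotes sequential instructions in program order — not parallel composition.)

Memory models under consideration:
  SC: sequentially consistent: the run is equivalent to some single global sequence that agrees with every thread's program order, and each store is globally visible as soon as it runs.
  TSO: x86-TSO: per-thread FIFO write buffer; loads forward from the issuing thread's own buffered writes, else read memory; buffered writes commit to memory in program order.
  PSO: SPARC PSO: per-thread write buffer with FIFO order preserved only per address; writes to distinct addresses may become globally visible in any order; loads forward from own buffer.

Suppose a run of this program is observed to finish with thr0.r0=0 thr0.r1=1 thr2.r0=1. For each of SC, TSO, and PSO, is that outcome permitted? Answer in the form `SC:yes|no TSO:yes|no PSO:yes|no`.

outcome vector order: (thr0.r0,thr0.r1,thr2.r0)
under SC → 011 012 021 022 111 112 121 122 221 222
under TSO → 011 012 021 022 111 112 121 122 221 222
under PSO → 011 012 021 022 111 112 121 122 211 212 221 222
target 011 ∈ {SC,TSO,PSO}

SC:yes TSO:yes PSO:yes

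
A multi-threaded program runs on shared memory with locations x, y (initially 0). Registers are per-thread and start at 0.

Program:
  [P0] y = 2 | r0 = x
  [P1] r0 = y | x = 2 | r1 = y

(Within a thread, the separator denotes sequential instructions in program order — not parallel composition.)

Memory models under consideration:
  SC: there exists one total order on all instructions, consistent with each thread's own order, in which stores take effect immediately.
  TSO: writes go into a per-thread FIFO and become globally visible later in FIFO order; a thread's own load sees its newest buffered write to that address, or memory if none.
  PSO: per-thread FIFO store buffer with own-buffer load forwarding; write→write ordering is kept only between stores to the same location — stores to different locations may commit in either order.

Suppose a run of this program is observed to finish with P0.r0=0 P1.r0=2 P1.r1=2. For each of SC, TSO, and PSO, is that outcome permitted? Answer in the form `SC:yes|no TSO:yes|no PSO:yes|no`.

outcome vector order: (P0.r0,P1.r0,P1.r1)
SC (5): <0 0 2>; <0 2 2>; <2 0 0>; <2 0 2>; <2 2 2>
TSO (6): <0 0 0>; <0 0 2>; <0 2 2>; <2 0 0>; <2 0 2>; <2 2 2>
PSO (6): <0 0 0>; <0 0 2>; <0 2 2>; <2 0 0>; <2 0 2>; <2 2 2>
target <0 2 2> ∈ {SC,TSO,PSO}

SC:yes TSO:yes PSO:yes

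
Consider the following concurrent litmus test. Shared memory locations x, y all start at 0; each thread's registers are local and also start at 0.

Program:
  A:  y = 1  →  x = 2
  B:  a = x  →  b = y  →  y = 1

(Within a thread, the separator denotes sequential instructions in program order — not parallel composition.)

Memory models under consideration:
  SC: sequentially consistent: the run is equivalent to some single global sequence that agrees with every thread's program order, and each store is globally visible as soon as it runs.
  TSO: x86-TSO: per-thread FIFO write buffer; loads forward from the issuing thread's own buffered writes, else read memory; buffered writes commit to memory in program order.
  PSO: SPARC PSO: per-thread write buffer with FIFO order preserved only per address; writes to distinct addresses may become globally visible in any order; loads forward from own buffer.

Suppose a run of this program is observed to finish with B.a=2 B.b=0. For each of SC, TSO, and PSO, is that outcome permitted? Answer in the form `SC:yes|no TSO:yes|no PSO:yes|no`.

SC:no TSO:no PSO:yes

outcome vector order: (B.a,B.b)
under SC → <0 0>, <0 1>, <2 1>
under TSO → <0 0>, <0 1>, <2 1>
under PSO → <0 0>, <0 1>, <2 0>, <2 1>
target <2 0> ∈ {PSO}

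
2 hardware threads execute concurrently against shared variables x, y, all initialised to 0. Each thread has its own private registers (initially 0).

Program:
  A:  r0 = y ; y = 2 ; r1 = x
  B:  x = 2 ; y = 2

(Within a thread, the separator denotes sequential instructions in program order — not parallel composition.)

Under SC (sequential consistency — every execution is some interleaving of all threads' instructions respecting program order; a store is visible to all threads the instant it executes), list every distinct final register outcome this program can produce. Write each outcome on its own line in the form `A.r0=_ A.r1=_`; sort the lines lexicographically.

outcome vector order: (A.r0,A.r1)
|SC outcomes| = 3

A.r0=0 A.r1=0
A.r0=0 A.r1=2
A.r0=2 A.r1=2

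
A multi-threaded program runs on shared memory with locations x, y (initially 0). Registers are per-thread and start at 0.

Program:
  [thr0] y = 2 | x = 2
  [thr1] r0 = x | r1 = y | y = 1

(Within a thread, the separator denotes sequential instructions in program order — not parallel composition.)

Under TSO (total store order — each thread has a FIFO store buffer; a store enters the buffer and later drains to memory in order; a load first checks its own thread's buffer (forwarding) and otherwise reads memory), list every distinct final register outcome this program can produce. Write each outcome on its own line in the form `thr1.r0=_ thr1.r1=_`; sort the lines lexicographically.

thr1.r0=0 thr1.r1=0
thr1.r0=0 thr1.r1=2
thr1.r0=2 thr1.r1=2

outcome vector order: (thr1.r0,thr1.r1)
|TSO outcomes| = 3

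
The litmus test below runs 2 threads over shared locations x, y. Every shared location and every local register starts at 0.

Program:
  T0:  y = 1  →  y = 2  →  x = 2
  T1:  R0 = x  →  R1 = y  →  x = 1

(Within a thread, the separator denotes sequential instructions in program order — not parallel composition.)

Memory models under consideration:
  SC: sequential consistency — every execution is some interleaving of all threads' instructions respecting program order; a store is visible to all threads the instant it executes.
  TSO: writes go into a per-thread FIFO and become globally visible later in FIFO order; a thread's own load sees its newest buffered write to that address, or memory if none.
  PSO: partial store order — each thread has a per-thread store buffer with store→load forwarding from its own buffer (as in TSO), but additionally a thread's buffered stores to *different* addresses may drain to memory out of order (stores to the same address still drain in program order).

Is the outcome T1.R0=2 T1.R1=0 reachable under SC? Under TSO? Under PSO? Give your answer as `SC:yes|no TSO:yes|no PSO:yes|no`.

SC:no TSO:no PSO:yes

outcome vector order: (T1.R0,T1.R1)
[SC] allowed = {00, 01, 02, 22}
[TSO] allowed = {00, 01, 02, 22}
[PSO] allowed = {00, 01, 02, 20, 21, 22}
target 20 ∈ {PSO}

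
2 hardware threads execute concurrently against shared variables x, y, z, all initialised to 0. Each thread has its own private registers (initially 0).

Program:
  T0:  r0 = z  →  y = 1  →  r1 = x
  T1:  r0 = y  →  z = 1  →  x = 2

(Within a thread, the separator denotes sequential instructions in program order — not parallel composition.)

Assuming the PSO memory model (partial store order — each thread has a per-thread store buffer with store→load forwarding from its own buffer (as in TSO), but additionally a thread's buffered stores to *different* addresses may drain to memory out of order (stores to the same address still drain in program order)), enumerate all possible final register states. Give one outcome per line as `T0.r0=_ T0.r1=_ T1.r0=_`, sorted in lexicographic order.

outcome vector order: (T0.r0,T0.r1,T1.r0)
|PSO outcomes| = 6

T0.r0=0 T0.r1=0 T1.r0=0
T0.r0=0 T0.r1=0 T1.r0=1
T0.r0=0 T0.r1=2 T1.r0=0
T0.r0=0 T0.r1=2 T1.r0=1
T0.r0=1 T0.r1=0 T1.r0=0
T0.r0=1 T0.r1=2 T1.r0=0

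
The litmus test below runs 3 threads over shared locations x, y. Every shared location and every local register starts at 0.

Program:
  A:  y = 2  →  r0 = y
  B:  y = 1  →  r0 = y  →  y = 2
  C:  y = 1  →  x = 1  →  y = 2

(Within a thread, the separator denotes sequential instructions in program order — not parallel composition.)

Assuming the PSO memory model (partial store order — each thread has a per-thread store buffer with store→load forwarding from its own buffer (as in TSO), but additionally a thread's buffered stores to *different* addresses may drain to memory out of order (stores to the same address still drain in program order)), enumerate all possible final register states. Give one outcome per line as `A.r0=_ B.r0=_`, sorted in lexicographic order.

outcome vector order: (A.r0,B.r0)
|PSO outcomes| = 4

A.r0=1 B.r0=1
A.r0=1 B.r0=2
A.r0=2 B.r0=1
A.r0=2 B.r0=2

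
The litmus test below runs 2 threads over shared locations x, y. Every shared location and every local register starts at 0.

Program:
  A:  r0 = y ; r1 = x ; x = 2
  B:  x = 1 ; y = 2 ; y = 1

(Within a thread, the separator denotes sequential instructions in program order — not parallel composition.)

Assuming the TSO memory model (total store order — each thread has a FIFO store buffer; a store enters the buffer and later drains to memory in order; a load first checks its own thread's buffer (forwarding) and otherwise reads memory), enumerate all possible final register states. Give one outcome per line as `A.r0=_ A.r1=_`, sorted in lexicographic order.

outcome vector order: (A.r0,A.r1)
|TSO outcomes| = 4

A.r0=0 A.r1=0
A.r0=0 A.r1=1
A.r0=1 A.r1=1
A.r0=2 A.r1=1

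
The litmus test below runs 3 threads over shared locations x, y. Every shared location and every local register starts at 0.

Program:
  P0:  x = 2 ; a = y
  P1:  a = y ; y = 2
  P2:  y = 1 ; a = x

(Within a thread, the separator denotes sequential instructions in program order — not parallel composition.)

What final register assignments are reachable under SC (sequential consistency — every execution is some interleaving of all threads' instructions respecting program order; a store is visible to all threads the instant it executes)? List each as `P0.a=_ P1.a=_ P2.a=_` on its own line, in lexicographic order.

outcome vector order: (P0.a,P1.a,P2.a)
|SC outcomes| = 10

P0.a=0 P1.a=0 P2.a=2
P0.a=0 P1.a=1 P2.a=2
P0.a=1 P1.a=0 P2.a=0
P0.a=1 P1.a=0 P2.a=2
P0.a=1 P1.a=1 P2.a=0
P0.a=1 P1.a=1 P2.a=2
P0.a=2 P1.a=0 P2.a=0
P0.a=2 P1.a=0 P2.a=2
P0.a=2 P1.a=1 P2.a=0
P0.a=2 P1.a=1 P2.a=2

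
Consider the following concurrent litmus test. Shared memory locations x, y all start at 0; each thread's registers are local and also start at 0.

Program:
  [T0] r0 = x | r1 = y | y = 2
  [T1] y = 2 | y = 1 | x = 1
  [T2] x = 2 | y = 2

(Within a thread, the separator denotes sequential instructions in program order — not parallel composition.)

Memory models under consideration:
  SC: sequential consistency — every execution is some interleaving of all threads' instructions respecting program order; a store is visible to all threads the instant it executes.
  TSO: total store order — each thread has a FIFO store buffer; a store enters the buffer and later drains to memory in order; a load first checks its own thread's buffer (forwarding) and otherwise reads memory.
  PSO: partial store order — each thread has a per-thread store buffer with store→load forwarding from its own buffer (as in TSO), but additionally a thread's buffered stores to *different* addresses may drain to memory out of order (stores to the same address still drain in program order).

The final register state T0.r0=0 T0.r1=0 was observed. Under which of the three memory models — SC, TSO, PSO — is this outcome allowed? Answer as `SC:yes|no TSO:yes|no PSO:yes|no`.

outcome vector order: (T0.r0,T0.r1)
SC: 8 outcomes — {<0 0>, <0 1>, <0 2>, <1 1>, <1 2>, <2 0>, <2 1>, <2 2>}
TSO: 8 outcomes — {<0 0>, <0 1>, <0 2>, <1 1>, <1 2>, <2 0>, <2 1>, <2 2>}
PSO: 9 outcomes — {<0 0>, <0 1>, <0 2>, <1 0>, <1 1>, <1 2>, <2 0>, <2 1>, <2 2>}
target <0 0> ∈ {SC,TSO,PSO}

SC:yes TSO:yes PSO:yes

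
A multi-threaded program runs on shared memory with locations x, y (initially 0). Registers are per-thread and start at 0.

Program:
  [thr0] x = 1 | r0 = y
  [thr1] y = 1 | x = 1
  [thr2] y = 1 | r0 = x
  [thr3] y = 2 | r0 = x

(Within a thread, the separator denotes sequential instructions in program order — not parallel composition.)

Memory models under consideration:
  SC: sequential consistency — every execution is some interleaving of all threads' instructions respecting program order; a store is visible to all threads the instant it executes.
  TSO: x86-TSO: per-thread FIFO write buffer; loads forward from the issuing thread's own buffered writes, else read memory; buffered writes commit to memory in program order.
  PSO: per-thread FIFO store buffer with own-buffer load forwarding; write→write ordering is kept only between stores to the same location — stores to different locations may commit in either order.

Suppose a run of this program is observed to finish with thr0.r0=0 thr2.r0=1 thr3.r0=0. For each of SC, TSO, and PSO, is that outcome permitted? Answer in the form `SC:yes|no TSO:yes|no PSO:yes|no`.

outcome vector order: (thr0.r0,thr2.r0,thr3.r0)
SC: 9 outcomes — {(0,1,1); (1,0,0); (1,0,1); (1,1,0); (1,1,1); (2,0,0); (2,0,1); (2,1,0); (2,1,1)}
TSO: 12 outcomes — {(0,0,0); (0,0,1); (0,1,0); (0,1,1); (1,0,0); (1,0,1); (1,1,0); (1,1,1); (2,0,0); (2,0,1); (2,1,0); (2,1,1)}
PSO: 12 outcomes — {(0,0,0); (0,0,1); (0,1,0); (0,1,1); (1,0,0); (1,0,1); (1,1,0); (1,1,1); (2,0,0); (2,0,1); (2,1,0); (2,1,1)}
target (0,1,0) ∈ {TSO,PSO}

SC:no TSO:yes PSO:yes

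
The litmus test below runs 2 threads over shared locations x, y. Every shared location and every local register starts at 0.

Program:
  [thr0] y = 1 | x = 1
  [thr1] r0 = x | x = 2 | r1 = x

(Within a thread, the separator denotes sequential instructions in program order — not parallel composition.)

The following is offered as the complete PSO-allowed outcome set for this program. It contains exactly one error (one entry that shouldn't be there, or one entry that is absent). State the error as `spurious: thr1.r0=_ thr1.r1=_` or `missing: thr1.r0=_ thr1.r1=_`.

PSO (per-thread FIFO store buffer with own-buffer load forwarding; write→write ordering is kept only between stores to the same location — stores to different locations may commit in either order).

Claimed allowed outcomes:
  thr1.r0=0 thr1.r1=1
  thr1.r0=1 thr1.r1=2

outcome vector order: (thr1.r0,thr1.r1)
PSO (3): 01, 02, 12
PSO∖claimed = {02}

missing: thr1.r0=0 thr1.r1=2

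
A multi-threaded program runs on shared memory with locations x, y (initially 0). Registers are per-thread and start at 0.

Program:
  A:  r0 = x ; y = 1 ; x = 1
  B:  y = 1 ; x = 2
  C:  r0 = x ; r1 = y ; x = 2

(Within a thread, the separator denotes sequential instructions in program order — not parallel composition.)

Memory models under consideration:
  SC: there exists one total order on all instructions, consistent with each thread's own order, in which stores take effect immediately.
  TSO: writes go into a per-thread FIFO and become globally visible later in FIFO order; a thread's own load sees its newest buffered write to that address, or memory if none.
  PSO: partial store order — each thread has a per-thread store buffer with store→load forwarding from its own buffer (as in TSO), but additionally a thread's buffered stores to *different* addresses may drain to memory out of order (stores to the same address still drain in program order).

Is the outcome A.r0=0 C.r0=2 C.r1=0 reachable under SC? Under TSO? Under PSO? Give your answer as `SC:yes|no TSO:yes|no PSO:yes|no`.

SC:no TSO:no PSO:yes

outcome vector order: (A.r0,C.r0,C.r1)
[SC] allowed = {<0 0 0>, <0 0 1>, <0 1 1>, <0 2 1>, <2 0 0>, <2 0 1>, <2 1 1>, <2 2 1>}
[TSO] allowed = {<0 0 0>, <0 0 1>, <0 1 1>, <0 2 1>, <2 0 0>, <2 0 1>, <2 1 1>, <2 2 1>}
[PSO] allowed = {<0 0 0>, <0 0 1>, <0 1 0>, <0 1 1>, <0 2 0>, <0 2 1>, <2 0 0>, <2 0 1>, <2 1 0>, <2 1 1>, <2 2 0>, <2 2 1>}
target <0 2 0> ∈ {PSO}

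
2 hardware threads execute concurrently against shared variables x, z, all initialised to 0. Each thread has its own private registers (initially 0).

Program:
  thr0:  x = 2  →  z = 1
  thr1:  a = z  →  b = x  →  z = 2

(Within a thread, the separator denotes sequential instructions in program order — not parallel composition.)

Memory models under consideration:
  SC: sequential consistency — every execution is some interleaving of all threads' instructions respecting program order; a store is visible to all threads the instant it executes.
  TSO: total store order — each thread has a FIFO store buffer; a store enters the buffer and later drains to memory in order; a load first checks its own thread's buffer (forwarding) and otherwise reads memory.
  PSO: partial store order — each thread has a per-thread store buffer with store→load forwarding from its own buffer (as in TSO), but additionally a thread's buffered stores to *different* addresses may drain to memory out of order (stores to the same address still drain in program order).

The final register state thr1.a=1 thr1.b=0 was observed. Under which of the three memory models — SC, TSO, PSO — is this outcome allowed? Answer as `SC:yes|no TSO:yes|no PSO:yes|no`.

SC:no TSO:no PSO:yes

outcome vector order: (thr1.a,thr1.b)
under SC → 0/0, 0/2, 1/2
under TSO → 0/0, 0/2, 1/2
under PSO → 0/0, 0/2, 1/0, 1/2
target 1/0 ∈ {PSO}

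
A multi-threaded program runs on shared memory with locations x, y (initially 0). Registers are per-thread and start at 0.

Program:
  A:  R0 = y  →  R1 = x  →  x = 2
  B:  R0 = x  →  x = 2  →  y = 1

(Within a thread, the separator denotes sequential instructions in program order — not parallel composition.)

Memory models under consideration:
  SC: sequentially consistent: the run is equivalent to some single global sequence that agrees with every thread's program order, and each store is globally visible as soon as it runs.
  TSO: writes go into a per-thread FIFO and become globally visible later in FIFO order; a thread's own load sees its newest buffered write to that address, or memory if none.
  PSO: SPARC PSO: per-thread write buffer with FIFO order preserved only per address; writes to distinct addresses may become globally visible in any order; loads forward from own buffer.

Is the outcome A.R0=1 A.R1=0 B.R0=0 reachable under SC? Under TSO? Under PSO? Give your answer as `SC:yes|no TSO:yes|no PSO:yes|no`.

SC:no TSO:no PSO:yes

outcome vector order: (A.R0,A.R1,B.R0)
under SC → 0/0/0 0/0/2 0/2/0 1/2/0
under TSO → 0/0/0 0/0/2 0/2/0 1/2/0
under PSO → 0/0/0 0/0/2 0/2/0 1/0/0 1/2/0
target 1/0/0 ∈ {PSO}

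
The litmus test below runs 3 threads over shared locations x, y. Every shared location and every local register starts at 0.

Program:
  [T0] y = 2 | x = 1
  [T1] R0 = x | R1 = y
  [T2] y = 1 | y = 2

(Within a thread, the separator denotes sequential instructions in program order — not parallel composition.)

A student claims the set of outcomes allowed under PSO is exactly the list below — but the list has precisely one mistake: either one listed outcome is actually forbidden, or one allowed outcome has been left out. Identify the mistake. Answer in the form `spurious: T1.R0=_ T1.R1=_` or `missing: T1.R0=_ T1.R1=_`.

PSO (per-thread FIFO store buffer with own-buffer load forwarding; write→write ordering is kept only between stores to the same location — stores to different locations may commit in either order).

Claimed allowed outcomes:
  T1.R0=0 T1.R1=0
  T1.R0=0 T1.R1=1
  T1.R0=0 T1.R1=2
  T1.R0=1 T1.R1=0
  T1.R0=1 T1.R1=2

outcome vector order: (T1.R0,T1.R1)
[PSO] allowed = {<0 0>, <0 1>, <0 2>, <1 0>, <1 1>, <1 2>}
PSO∖claimed = {<1 1>}

missing: T1.R0=1 T1.R1=1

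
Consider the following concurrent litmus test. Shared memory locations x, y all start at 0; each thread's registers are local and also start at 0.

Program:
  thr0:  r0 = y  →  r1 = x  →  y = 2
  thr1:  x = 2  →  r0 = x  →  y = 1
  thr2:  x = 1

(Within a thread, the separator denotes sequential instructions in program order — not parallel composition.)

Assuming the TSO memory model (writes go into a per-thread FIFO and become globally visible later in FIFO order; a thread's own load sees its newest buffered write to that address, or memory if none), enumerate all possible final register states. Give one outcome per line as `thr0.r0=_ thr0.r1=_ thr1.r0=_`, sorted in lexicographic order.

outcome vector order: (thr0.r0,thr0.r1,thr1.r0)
|TSO outcomes| = 9

thr0.r0=0 thr0.r1=0 thr1.r0=1
thr0.r0=0 thr0.r1=0 thr1.r0=2
thr0.r0=0 thr0.r1=1 thr1.r0=1
thr0.r0=0 thr0.r1=1 thr1.r0=2
thr0.r0=0 thr0.r1=2 thr1.r0=1
thr0.r0=0 thr0.r1=2 thr1.r0=2
thr0.r0=1 thr0.r1=1 thr1.r0=1
thr0.r0=1 thr0.r1=1 thr1.r0=2
thr0.r0=1 thr0.r1=2 thr1.r0=2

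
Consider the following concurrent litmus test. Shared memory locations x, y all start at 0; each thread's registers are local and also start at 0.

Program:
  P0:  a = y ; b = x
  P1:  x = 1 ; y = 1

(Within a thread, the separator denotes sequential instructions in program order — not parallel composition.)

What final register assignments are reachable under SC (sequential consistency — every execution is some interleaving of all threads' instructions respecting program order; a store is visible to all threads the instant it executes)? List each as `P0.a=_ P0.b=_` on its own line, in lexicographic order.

outcome vector order: (P0.a,P0.b)
|SC outcomes| = 3

P0.a=0 P0.b=0
P0.a=0 P0.b=1
P0.a=1 P0.b=1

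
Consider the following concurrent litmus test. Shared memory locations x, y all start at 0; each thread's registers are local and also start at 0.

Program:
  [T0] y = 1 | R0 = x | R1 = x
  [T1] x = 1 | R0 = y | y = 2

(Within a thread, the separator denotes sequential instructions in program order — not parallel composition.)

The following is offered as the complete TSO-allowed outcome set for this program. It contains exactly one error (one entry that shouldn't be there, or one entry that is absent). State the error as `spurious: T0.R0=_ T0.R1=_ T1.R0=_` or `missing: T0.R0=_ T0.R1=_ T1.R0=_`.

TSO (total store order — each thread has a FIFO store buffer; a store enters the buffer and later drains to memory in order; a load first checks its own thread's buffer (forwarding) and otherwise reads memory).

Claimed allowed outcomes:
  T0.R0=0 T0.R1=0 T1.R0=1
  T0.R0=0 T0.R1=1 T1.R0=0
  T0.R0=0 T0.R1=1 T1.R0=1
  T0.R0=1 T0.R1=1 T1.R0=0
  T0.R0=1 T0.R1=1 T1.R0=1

missing: T0.R0=0 T0.R1=0 T1.R0=0

outcome vector order: (T0.R0,T0.R1,T1.R0)
TSO: 6 outcomes — {(0,0,0), (0,0,1), (0,1,0), (0,1,1), (1,1,0), (1,1,1)}
TSO∖claimed = {(0,0,0)}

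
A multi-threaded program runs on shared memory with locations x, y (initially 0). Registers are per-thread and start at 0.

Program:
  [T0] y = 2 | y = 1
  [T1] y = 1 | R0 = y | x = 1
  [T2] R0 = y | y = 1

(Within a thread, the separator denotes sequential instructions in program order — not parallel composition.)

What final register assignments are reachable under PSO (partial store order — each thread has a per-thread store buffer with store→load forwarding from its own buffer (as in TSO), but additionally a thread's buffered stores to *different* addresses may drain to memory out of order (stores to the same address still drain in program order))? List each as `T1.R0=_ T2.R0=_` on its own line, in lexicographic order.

outcome vector order: (T1.R0,T2.R0)
|PSO outcomes| = 6

T1.R0=1 T2.R0=0
T1.R0=1 T2.R0=1
T1.R0=1 T2.R0=2
T1.R0=2 T2.R0=0
T1.R0=2 T2.R0=1
T1.R0=2 T2.R0=2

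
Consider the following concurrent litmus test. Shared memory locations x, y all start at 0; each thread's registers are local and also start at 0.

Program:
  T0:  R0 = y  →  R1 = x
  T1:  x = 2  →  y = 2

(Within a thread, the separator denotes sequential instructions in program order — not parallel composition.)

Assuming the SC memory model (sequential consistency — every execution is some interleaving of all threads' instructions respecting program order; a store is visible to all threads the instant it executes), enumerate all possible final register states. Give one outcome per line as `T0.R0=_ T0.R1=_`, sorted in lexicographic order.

T0.R0=0 T0.R1=0
T0.R0=0 T0.R1=2
T0.R0=2 T0.R1=2

outcome vector order: (T0.R0,T0.R1)
|SC outcomes| = 3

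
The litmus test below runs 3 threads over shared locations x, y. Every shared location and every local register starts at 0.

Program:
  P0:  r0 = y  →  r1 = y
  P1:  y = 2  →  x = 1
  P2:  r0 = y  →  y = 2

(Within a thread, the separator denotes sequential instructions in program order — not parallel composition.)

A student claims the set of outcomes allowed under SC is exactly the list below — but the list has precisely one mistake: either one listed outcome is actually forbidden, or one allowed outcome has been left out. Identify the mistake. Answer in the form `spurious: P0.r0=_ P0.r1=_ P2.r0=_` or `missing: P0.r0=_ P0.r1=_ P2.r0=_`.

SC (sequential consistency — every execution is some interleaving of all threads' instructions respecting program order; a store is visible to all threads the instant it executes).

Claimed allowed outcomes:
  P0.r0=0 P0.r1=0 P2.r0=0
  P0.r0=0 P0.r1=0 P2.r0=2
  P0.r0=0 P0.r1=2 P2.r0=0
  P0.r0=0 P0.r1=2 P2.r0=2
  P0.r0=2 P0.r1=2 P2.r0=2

missing: P0.r0=2 P0.r1=2 P2.r0=0

outcome vector order: (P0.r0,P0.r1,P2.r0)
[SC] allowed = {0/0/0, 0/0/2, 0/2/0, 0/2/2, 2/2/0, 2/2/2}
SC∖claimed = {2/2/0}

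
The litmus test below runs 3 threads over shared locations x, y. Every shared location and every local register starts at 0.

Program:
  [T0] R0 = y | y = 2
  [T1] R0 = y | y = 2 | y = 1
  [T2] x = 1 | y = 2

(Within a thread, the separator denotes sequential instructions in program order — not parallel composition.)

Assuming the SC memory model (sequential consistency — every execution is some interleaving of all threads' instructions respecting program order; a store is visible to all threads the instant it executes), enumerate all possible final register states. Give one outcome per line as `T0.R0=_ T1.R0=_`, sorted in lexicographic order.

T0.R0=0 T1.R0=0
T0.R0=0 T1.R0=2
T0.R0=1 T1.R0=0
T0.R0=1 T1.R0=2
T0.R0=2 T1.R0=0
T0.R0=2 T1.R0=2

outcome vector order: (T0.R0,T1.R0)
|SC outcomes| = 6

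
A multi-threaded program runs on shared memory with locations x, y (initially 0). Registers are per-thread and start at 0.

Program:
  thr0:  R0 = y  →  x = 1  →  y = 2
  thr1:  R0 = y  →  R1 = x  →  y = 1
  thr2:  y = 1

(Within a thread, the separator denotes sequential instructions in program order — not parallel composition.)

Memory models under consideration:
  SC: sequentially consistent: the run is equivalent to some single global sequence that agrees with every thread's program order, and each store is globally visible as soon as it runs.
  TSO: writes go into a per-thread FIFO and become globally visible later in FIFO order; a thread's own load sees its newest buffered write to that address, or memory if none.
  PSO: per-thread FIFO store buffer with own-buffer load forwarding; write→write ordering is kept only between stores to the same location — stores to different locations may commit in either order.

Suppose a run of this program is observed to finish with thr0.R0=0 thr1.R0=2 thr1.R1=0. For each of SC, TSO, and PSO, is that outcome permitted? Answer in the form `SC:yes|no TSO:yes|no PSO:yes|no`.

SC:no TSO:no PSO:yes

outcome vector order: (thr0.R0,thr1.R0,thr1.R1)
SC (10): <0 0 0>, <0 0 1>, <0 1 0>, <0 1 1>, <0 2 1>, <1 0 0>, <1 0 1>, <1 1 0>, <1 1 1>, <1 2 1>
TSO (10): <0 0 0>, <0 0 1>, <0 1 0>, <0 1 1>, <0 2 1>, <1 0 0>, <1 0 1>, <1 1 0>, <1 1 1>, <1 2 1>
PSO (12): <0 0 0>, <0 0 1>, <0 1 0>, <0 1 1>, <0 2 0>, <0 2 1>, <1 0 0>, <1 0 1>, <1 1 0>, <1 1 1>, <1 2 0>, <1 2 1>
target <0 2 0> ∈ {PSO}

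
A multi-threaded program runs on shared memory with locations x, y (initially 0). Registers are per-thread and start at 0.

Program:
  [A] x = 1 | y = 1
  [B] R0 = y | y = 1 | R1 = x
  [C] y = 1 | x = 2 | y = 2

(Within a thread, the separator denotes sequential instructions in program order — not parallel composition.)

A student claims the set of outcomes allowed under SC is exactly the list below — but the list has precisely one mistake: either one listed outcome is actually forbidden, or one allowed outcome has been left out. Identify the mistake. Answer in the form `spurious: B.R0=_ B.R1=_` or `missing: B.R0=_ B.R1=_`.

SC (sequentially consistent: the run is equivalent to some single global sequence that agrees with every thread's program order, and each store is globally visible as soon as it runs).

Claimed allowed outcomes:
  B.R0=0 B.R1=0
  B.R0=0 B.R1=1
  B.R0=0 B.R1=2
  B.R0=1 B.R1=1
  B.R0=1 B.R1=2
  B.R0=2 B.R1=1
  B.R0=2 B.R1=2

outcome vector order: (B.R0,B.R1)
SC: 8 outcomes — {<0 0>; <0 1>; <0 2>; <1 0>; <1 1>; <1 2>; <2 1>; <2 2>}
SC∖claimed = {<1 0>}

missing: B.R0=1 B.R1=0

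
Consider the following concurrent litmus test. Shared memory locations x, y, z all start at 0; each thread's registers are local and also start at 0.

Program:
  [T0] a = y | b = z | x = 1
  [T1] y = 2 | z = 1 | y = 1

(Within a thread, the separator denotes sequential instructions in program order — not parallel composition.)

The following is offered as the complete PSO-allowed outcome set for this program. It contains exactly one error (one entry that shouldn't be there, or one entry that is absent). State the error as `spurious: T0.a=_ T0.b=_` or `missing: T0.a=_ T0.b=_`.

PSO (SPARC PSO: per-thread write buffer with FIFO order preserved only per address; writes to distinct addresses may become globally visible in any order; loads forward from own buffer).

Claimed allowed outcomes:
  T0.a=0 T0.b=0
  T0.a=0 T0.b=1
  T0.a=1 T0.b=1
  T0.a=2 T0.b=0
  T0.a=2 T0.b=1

missing: T0.a=1 T0.b=0

outcome vector order: (T0.a,T0.b)
PSO: 6 outcomes — {(0,0), (0,1), (1,0), (1,1), (2,0), (2,1)}
PSO∖claimed = {(1,0)}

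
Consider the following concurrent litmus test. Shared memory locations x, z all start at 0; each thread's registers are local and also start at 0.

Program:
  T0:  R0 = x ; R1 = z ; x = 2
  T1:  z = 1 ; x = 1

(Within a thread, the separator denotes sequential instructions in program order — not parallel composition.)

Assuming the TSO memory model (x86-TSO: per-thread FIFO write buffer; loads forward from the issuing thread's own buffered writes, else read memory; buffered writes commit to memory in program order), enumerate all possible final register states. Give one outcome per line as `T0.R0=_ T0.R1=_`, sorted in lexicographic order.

outcome vector order: (T0.R0,T0.R1)
|TSO outcomes| = 3

T0.R0=0 T0.R1=0
T0.R0=0 T0.R1=1
T0.R0=1 T0.R1=1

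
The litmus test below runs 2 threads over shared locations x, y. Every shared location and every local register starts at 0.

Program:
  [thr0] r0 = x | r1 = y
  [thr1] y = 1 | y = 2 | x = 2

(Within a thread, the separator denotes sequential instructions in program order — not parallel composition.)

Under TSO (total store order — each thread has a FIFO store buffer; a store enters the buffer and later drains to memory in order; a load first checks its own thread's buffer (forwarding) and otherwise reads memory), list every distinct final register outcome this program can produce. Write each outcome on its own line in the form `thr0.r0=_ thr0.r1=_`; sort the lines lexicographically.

outcome vector order: (thr0.r0,thr0.r1)
|TSO outcomes| = 4

thr0.r0=0 thr0.r1=0
thr0.r0=0 thr0.r1=1
thr0.r0=0 thr0.r1=2
thr0.r0=2 thr0.r1=2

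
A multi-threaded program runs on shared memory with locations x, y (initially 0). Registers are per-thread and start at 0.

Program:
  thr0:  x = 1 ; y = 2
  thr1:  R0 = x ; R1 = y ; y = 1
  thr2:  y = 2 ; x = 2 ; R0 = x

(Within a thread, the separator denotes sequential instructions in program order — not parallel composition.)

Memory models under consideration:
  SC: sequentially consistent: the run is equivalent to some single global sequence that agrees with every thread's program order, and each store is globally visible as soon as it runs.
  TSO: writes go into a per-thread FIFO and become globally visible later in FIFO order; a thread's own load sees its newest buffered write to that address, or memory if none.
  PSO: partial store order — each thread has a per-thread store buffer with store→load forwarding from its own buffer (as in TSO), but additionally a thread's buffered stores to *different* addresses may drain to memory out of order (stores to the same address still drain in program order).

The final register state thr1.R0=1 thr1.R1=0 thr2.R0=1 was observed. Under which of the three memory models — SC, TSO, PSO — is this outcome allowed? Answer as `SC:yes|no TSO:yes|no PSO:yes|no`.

outcome vector order: (thr1.R0,thr1.R1,thr2.R0)
[SC] allowed = {0/0/1; 0/0/2; 0/2/1; 0/2/2; 1/0/2; 1/2/1; 1/2/2; 2/2/1; 2/2/2}
[TSO] allowed = {0/0/1; 0/0/2; 0/2/1; 0/2/2; 1/0/2; 1/2/1; 1/2/2; 2/2/1; 2/2/2}
[PSO] allowed = {0/0/1; 0/0/2; 0/2/1; 0/2/2; 1/0/1; 1/0/2; 1/2/1; 1/2/2; 2/0/1; 2/0/2; 2/2/1; 2/2/2}
target 1/0/1 ∈ {PSO}

SC:no TSO:no PSO:yes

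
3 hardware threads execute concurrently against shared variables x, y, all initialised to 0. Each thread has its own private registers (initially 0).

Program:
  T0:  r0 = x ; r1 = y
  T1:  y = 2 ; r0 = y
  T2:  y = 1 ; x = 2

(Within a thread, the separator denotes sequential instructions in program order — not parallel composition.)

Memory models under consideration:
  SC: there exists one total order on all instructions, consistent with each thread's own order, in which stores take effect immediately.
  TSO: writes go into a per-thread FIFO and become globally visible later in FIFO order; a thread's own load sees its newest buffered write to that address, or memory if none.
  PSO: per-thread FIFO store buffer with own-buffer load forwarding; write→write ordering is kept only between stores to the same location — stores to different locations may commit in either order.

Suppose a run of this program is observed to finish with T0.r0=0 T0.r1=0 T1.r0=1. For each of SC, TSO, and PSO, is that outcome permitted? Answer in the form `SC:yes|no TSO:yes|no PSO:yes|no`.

SC:yes TSO:yes PSO:yes

outcome vector order: (T0.r0,T0.r1,T1.r0)
SC (9): 001 002 011 012 021 022 211 212 222
TSO (9): 001 002 011 012 021 022 211 212 222
PSO (12): 001 002 011 012 021 022 201 202 211 212 221 222
target 001 ∈ {SC,TSO,PSO}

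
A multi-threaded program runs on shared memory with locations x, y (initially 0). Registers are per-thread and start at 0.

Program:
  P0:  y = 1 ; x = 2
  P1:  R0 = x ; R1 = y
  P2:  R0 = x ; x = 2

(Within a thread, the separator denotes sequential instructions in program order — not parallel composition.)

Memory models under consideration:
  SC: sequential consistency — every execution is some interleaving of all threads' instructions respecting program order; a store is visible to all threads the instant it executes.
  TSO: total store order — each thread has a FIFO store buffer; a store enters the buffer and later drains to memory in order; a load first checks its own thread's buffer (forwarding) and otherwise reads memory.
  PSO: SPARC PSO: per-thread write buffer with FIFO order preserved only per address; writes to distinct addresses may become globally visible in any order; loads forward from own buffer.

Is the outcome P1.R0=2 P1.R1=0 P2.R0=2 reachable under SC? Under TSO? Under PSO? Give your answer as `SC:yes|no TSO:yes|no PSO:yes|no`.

outcome vector order: (P1.R0,P1.R1,P2.R0)
under SC → 000; 002; 010; 012; 200; 210; 212
under TSO → 000; 002; 010; 012; 200; 210; 212
under PSO → 000; 002; 010; 012; 200; 202; 210; 212
target 202 ∈ {PSO}

SC:no TSO:no PSO:yes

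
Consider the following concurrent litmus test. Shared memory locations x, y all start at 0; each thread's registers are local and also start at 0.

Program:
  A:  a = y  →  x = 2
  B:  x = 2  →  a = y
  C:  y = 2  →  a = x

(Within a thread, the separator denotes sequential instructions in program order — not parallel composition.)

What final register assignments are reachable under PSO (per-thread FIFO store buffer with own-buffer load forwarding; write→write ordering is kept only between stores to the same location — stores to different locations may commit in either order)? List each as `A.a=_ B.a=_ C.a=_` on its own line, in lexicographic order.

A.a=0 B.a=0 C.a=0
A.a=0 B.a=0 C.a=2
A.a=0 B.a=2 C.a=0
A.a=0 B.a=2 C.a=2
A.a=2 B.a=0 C.a=0
A.a=2 B.a=0 C.a=2
A.a=2 B.a=2 C.a=0
A.a=2 B.a=2 C.a=2

outcome vector order: (A.a,B.a,C.a)
|PSO outcomes| = 8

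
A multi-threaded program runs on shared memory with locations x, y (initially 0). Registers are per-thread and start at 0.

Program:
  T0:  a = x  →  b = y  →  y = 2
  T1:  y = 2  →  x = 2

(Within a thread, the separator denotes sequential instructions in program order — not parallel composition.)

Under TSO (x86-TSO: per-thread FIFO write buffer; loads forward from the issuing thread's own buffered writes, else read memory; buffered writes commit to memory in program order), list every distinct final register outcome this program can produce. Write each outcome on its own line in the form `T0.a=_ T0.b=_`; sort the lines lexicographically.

T0.a=0 T0.b=0
T0.a=0 T0.b=2
T0.a=2 T0.b=2

outcome vector order: (T0.a,T0.b)
|TSO outcomes| = 3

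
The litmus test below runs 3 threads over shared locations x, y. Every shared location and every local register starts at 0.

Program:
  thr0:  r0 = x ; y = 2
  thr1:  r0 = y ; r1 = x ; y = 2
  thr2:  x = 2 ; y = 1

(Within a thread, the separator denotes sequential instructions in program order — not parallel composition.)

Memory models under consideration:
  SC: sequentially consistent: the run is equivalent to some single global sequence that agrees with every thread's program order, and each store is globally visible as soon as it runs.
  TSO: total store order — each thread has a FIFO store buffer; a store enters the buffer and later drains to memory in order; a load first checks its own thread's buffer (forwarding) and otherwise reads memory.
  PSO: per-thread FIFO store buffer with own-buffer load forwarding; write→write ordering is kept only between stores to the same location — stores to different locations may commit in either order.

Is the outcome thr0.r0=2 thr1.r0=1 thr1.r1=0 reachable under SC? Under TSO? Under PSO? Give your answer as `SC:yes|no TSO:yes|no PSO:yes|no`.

SC:no TSO:no PSO:yes

outcome vector order: (thr0.r0,thr1.r0,thr1.r1)
under SC → <0 0 0> <0 0 2> <0 1 2> <0 2 0> <0 2 2> <2 0 0> <2 0 2> <2 1 2> <2 2 2>
under TSO → <0 0 0> <0 0 2> <0 1 2> <0 2 0> <0 2 2> <2 0 0> <2 0 2> <2 1 2> <2 2 2>
under PSO → <0 0 0> <0 0 2> <0 1 0> <0 1 2> <0 2 0> <0 2 2> <2 0 0> <2 0 2> <2 1 0> <2 1 2> <2 2 2>
target <2 1 0> ∈ {PSO}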